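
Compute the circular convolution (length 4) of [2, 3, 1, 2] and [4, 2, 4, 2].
Use y[k] = Σ_j s[j]·t[(k-j) mod 4]. y[0] = 2×4 + 3×2 + 1×4 + 2×2 = 22; y[1] = 2×2 + 3×4 + 1×2 + 2×4 = 26; y[2] = 2×4 + 3×2 + 1×4 + 2×2 = 22; y[3] = 2×2 + 3×4 + 1×2 + 2×4 = 26. Result: [22, 26, 22, 26]

[22, 26, 22, 26]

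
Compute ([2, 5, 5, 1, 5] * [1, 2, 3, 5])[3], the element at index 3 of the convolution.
Use y[k] = Σ_i a[i]·b[k-i] at k=3. y[3] = 2×5 + 5×3 + 5×2 + 1×1 = 36

36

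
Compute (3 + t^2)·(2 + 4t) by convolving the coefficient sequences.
Ascending coefficients: a = [3, 0, 1], b = [2, 4]. c[0] = 3×2 = 6; c[1] = 3×4 + 0×2 = 12; c[2] = 0×4 + 1×2 = 2; c[3] = 1×4 = 4. Result coefficients: [6, 12, 2, 4] → 6 + 12t + 2t^2 + 4t^3

6 + 12t + 2t^2 + 4t^3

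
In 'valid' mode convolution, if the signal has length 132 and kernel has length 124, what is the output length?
'Valid' mode counts only positions where the kernel fully overlaps the signal: m - n + 1 = 132 - 124 + 1 = 9

9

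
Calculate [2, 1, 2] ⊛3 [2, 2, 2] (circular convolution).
Use y[k] = Σ_j s[j]·t[(k-j) mod 3]. y[0] = 2×2 + 1×2 + 2×2 = 10; y[1] = 2×2 + 1×2 + 2×2 = 10; y[2] = 2×2 + 1×2 + 2×2 = 10. Result: [10, 10, 10]

[10, 10, 10]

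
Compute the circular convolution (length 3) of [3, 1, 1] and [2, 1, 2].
Use y[k] = Σ_j a[j]·b[(k-j) mod 3]. y[0] = 3×2 + 1×2 + 1×1 = 9; y[1] = 3×1 + 1×2 + 1×2 = 7; y[2] = 3×2 + 1×1 + 1×2 = 9. Result: [9, 7, 9]

[9, 7, 9]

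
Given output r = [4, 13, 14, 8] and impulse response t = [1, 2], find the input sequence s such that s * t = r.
Deconvolve r=[4, 13, 14, 8] by t=[1, 2]. Since t[0]=1, solve forward: s[0] = r[0] / 1 = 4; s[1] = (r[1] - 4×2) / 1 = 5; s[2] = (r[2] - 5×2) / 1 = 4. So s = [4, 5, 4]. Check by forward convolution: r[0] = 4×1 = 4; r[1] = 4×2 + 5×1 = 13; r[2] = 5×2 + 4×1 = 14; r[3] = 4×2 = 8

[4, 5, 4]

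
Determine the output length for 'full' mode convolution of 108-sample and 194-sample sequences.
Linear/full convolution length: m + n - 1 = 108 + 194 - 1 = 301

301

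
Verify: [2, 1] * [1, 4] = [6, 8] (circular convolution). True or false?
Recompute circular convolution of [2, 1] and [1, 4]: y[0] = 2×1 + 1×4 = 6; y[1] = 2×4 + 1×1 = 9 → [6, 9]. Compare to given [6, 8]: they differ at index 1: given 8, correct 9, so answer: No

No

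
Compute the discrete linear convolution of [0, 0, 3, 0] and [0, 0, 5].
y[0] = 0×0 = 0; y[1] = 0×0 + 0×0 = 0; y[2] = 0×5 + 0×0 + 3×0 = 0; y[3] = 0×5 + 3×0 + 0×0 = 0; y[4] = 3×5 + 0×0 = 15; y[5] = 0×5 = 0

[0, 0, 0, 0, 15, 0]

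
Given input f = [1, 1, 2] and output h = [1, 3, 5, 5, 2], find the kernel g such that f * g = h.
Output length 5 = len(f) + len(g) - 1 ⇒ len(g) = 3. Solve g forward using g[k] = (h[k] - Σ_{i≥1} f[i]·g[k-i]) / f[0]: g[0] = h[0] / f[0] = 1 / 1 = 1; g[1] = (h[1] - 1×1) / f[0] = (3 - 1×1) / 1 = 2; g[2] = (h[2] - 1×2 - 2×1) / f[0] = (5 - 1×2 - 2×1) / 1 = 1. So g = [1, 2, 1]. Forward-check [1, 1, 2] * [1, 2, 1]: h[0] = 1×1 = 1; h[1] = 1×2 + 1×1 = 3; h[2] = 1×1 + 1×2 + 2×1 = 5; h[3] = 1×1 + 2×2 = 5; h[4] = 2×1 = 2 → [1, 3, 5, 5, 2] ✓

[1, 2, 1]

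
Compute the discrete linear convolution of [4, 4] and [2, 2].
y[0] = 4×2 = 8; y[1] = 4×2 + 4×2 = 16; y[2] = 4×2 = 8

[8, 16, 8]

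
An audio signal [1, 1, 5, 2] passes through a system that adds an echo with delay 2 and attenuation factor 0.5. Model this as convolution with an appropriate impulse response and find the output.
Direct-path + delayed-attenuated-path model → impulse response h = [1, 0, 0.5] (1 at lag 0, 0.5 at lag 2). Output y[n] = x[n] + 0.5·x[n - 2] (with x[n] = 0 outside 0..3): y[0] = 1 + 0.5×0 = 1; y[1] = 1 + 0.5×0 = 1; y[2] = 5 + 0.5×1 = 5.5; y[3] = 2 + 0.5×1 = 2.5; y[4] = 0 + 0.5×5 = 2.5; y[5] = 0 + 0.5×2 = 1.0. So y = [1, 1, 5.5, 2.5, 2.5, 1.0]

[1, 1, 5.5, 2.5, 2.5, 1.0]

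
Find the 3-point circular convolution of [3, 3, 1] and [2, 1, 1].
Use y[k] = Σ_j u[j]·v[(k-j) mod 3]. y[0] = 3×2 + 3×1 + 1×1 = 10; y[1] = 3×1 + 3×2 + 1×1 = 10; y[2] = 3×1 + 3×1 + 1×2 = 8. Result: [10, 10, 8]

[10, 10, 8]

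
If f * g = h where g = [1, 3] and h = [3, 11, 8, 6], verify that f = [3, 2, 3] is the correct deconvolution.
Forward-compute [3, 2, 3] * [1, 3]: h[0] = 3×1 = 3; h[1] = 3×3 + 2×1 = 11; h[2] = 2×3 + 3×1 = 9; h[3] = 3×3 = 9 → [3, 11, 9, 9]. Does not match given h = [3, 11, 8, 6].

Not verified. [3, 2, 3] * [1, 3] = [3, 11, 9, 9], which differs from [3, 11, 8, 6] at index 2.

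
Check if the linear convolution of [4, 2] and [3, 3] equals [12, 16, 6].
Recompute linear convolution of [4, 2] and [3, 3]: y[0] = 4×3 = 12; y[1] = 4×3 + 2×3 = 18; y[2] = 2×3 = 6 → [12, 18, 6]. Compare to given [12, 16, 6]: they differ at index 1: given 16, correct 18, so answer: No

No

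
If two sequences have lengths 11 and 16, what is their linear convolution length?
Linear/full convolution length: m + n - 1 = 11 + 16 - 1 = 26

26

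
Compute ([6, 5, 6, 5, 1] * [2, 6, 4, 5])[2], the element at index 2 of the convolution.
Use y[k] = Σ_i a[i]·b[k-i] at k=2. y[2] = 6×4 + 5×6 + 6×2 = 66

66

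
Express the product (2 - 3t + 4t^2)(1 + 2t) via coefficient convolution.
Ascending coefficients: a = [2, -3, 4], b = [1, 2]. c[0] = 2×1 = 2; c[1] = 2×2 + -3×1 = 1; c[2] = -3×2 + 4×1 = -2; c[3] = 4×2 = 8. Result coefficients: [2, 1, -2, 8] → 2 + t - 2t^2 + 8t^3

2 + t - 2t^2 + 8t^3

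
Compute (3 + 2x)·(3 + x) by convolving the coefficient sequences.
Ascending coefficients: a = [3, 2], b = [3, 1]. c[0] = 3×3 = 9; c[1] = 3×1 + 2×3 = 9; c[2] = 2×1 = 2. Result coefficients: [9, 9, 2] → 9 + 9x + 2x^2

9 + 9x + 2x^2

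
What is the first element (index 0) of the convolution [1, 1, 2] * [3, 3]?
Use y[k] = Σ_i a[i]·b[k-i] at k=0. y[0] = 1×3 = 3

3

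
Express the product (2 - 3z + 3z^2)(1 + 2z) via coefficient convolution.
Ascending coefficients: a = [2, -3, 3], b = [1, 2]. c[0] = 2×1 = 2; c[1] = 2×2 + -3×1 = 1; c[2] = -3×2 + 3×1 = -3; c[3] = 3×2 = 6. Result coefficients: [2, 1, -3, 6] → 2 + z - 3z^2 + 6z^3

2 + z - 3z^2 + 6z^3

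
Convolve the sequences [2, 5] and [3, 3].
y[0] = 2×3 = 6; y[1] = 2×3 + 5×3 = 21; y[2] = 5×3 = 15

[6, 21, 15]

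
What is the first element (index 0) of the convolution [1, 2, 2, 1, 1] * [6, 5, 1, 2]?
Use y[k] = Σ_i a[i]·b[k-i] at k=0. y[0] = 1×6 = 6

6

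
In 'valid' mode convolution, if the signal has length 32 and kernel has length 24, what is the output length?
'Valid' mode counts only positions where the kernel fully overlaps the signal: m - n + 1 = 32 - 24 + 1 = 9

9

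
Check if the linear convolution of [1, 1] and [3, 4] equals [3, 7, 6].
Recompute linear convolution of [1, 1] and [3, 4]: y[0] = 1×3 = 3; y[1] = 1×4 + 1×3 = 7; y[2] = 1×4 = 4 → [3, 7, 4]. Compare to given [3, 7, 6]: they differ at index 2: given 6, correct 4, so answer: No

No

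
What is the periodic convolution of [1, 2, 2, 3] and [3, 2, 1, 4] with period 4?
Use y[k] = Σ_j a[j]·b[(k-j) mod 4]. y[0] = 1×3 + 2×4 + 2×1 + 3×2 = 19; y[1] = 1×2 + 2×3 + 2×4 + 3×1 = 19; y[2] = 1×1 + 2×2 + 2×3 + 3×4 = 23; y[3] = 1×4 + 2×1 + 2×2 + 3×3 = 19. Result: [19, 19, 23, 19]

[19, 19, 23, 19]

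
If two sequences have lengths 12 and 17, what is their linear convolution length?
Linear/full convolution length: m + n - 1 = 12 + 17 - 1 = 28

28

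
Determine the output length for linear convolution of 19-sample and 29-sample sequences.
Linear/full convolution length: m + n - 1 = 19 + 29 - 1 = 47

47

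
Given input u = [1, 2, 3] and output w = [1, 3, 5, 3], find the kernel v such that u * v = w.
Output length 4 = len(u) + len(v) - 1 ⇒ len(v) = 2. Solve v forward using v[k] = (w[k] - Σ_{i≥1} u[i]·v[k-i]) / u[0]: v[0] = w[0] / u[0] = 1 / 1 = 1; v[1] = (w[1] - 2×1) / u[0] = (3 - 2×1) / 1 = 1. So v = [1, 1]. Forward-check [1, 2, 3] * [1, 1]: w[0] = 1×1 = 1; w[1] = 1×1 + 2×1 = 3; w[2] = 2×1 + 3×1 = 5; w[3] = 3×1 = 3 → [1, 3, 5, 3] ✓

[1, 1]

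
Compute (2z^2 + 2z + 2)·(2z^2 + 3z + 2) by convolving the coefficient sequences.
Ascending coefficients: a = [2, 2, 2], b = [2, 3, 2]. c[0] = 2×2 = 4; c[1] = 2×3 + 2×2 = 10; c[2] = 2×2 + 2×3 + 2×2 = 14; c[3] = 2×2 + 2×3 = 10; c[4] = 2×2 = 4. Result coefficients: [4, 10, 14, 10, 4] → 4z^4 + 10z^3 + 14z^2 + 10z + 4

4z^4 + 10z^3 + 14z^2 + 10z + 4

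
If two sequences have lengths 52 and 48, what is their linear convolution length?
Linear/full convolution length: m + n - 1 = 52 + 48 - 1 = 99

99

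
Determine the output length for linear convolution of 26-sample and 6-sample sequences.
Linear/full convolution length: m + n - 1 = 26 + 6 - 1 = 31

31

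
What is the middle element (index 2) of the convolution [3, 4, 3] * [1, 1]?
Use y[k] = Σ_i a[i]·b[k-i] at k=2. y[2] = 4×1 + 3×1 = 7

7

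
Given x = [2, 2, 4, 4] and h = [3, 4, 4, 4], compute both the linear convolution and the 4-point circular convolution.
Linear: y_lin[0] = 2×3 = 6; y_lin[1] = 2×4 + 2×3 = 14; y_lin[2] = 2×4 + 2×4 + 4×3 = 28; y_lin[3] = 2×4 + 2×4 + 4×4 + 4×3 = 44; y_lin[4] = 2×4 + 4×4 + 4×4 = 40; y_lin[5] = 4×4 + 4×4 = 32; y_lin[6] = 4×4 = 16 → [6, 14, 28, 44, 40, 32, 16]. Circular (length 4): y[0] = 2×3 + 2×4 + 4×4 + 4×4 = 46; y[1] = 2×4 + 2×3 + 4×4 + 4×4 = 46; y[2] = 2×4 + 2×4 + 4×3 + 4×4 = 44; y[3] = 2×4 + 2×4 + 4×4 + 4×3 = 44 → [46, 46, 44, 44]

Linear: [6, 14, 28, 44, 40, 32, 16], Circular: [46, 46, 44, 44]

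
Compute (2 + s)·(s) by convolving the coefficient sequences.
Ascending coefficients: a = [2, 1], b = [0, 1]. c[0] = 2×0 = 0; c[1] = 2×1 + 1×0 = 2; c[2] = 1×1 = 1. Result coefficients: [0, 2, 1] → 2s + s^2

2s + s^2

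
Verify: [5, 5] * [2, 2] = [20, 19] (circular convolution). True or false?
Recompute circular convolution of [5, 5] and [2, 2]: y[0] = 5×2 + 5×2 = 20; y[1] = 5×2 + 5×2 = 20 → [20, 20]. Compare to given [20, 19]: they differ at index 1: given 19, correct 20, so answer: No

No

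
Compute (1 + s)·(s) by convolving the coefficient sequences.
Ascending coefficients: a = [1, 1], b = [0, 1]. c[0] = 1×0 = 0; c[1] = 1×1 + 1×0 = 1; c[2] = 1×1 = 1. Result coefficients: [0, 1, 1] → s + s^2

s + s^2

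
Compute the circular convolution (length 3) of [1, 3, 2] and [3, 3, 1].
Use y[k] = Σ_j s[j]·t[(k-j) mod 3]. y[0] = 1×3 + 3×1 + 2×3 = 12; y[1] = 1×3 + 3×3 + 2×1 = 14; y[2] = 1×1 + 3×3 + 2×3 = 16. Result: [12, 14, 16]

[12, 14, 16]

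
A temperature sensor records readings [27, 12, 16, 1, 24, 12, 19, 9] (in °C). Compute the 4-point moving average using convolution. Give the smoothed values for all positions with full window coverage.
4-point moving average kernel = [1, 1, 1, 1]. Apply in 'valid' mode (full window coverage): avg[0] = (27 + 12 + 16 + 1) / 4 = 14.0; avg[1] = (12 + 16 + 1 + 24) / 4 = 13.25; avg[2] = (16 + 1 + 24 + 12) / 4 = 13.25; avg[3] = (1 + 24 + 12 + 19) / 4 = 14.0; avg[4] = (24 + 12 + 19 + 9) / 4 = 16.0. Smoothed values: [14.0, 13.25, 13.25, 14.0, 16.0]

[14.0, 13.25, 13.25, 14.0, 16.0]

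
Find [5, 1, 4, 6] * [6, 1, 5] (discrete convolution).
y[0] = 5×6 = 30; y[1] = 5×1 + 1×6 = 11; y[2] = 5×5 + 1×1 + 4×6 = 50; y[3] = 1×5 + 4×1 + 6×6 = 45; y[4] = 4×5 + 6×1 = 26; y[5] = 6×5 = 30

[30, 11, 50, 45, 26, 30]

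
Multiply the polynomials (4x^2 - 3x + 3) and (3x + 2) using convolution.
Ascending coefficients: a = [3, -3, 4], b = [2, 3]. c[0] = 3×2 = 6; c[1] = 3×3 + -3×2 = 3; c[2] = -3×3 + 4×2 = -1; c[3] = 4×3 = 12. Result coefficients: [6, 3, -1, 12] → 12x^3 - x^2 + 3x + 6

12x^3 - x^2 + 3x + 6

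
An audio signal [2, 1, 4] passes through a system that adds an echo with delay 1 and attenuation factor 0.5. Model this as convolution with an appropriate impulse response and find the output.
Direct-path + delayed-attenuated-path model → impulse response h = [1, 0.5] (1 at lag 0, 0.5 at lag 1). Output y[n] = x[n] + 0.5·x[n - 1] (with x[n] = 0 outside 0..2): y[0] = 2 + 0.5×0 = 2; y[1] = 1 + 0.5×2 = 2.0; y[2] = 4 + 0.5×1 = 4.5; y[3] = 0 + 0.5×4 = 2.0. So y = [2, 2.0, 4.5, 2.0]

[2, 2.0, 4.5, 2.0]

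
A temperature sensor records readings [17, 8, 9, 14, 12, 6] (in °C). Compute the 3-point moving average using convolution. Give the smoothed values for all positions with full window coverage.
3-point moving average kernel = [1, 1, 1]. Apply in 'valid' mode (full window coverage): avg[0] = (17 + 8 + 9) / 3 = 11.33; avg[1] = (8 + 9 + 14) / 3 = 10.33; avg[2] = (9 + 14 + 12) / 3 = 11.67; avg[3] = (14 + 12 + 6) / 3 = 10.67. Smoothed values: [11.33, 10.33, 11.67, 10.67]

[11.33, 10.33, 11.67, 10.67]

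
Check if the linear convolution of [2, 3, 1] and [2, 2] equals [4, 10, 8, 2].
Recompute linear convolution of [2, 3, 1] and [2, 2]: y[0] = 2×2 = 4; y[1] = 2×2 + 3×2 = 10; y[2] = 3×2 + 1×2 = 8; y[3] = 1×2 = 2 → [4, 10, 8, 2]. Given [4, 10, 8, 2] matches, so answer: Yes

Yes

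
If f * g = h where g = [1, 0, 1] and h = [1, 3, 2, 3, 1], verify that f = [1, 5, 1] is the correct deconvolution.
Forward-compute [1, 5, 1] * [1, 0, 1]: h[0] = 1×1 = 1; h[1] = 1×0 + 5×1 = 5; h[2] = 1×1 + 5×0 + 1×1 = 2; h[3] = 5×1 + 1×0 = 5; h[4] = 1×1 = 1 → [1, 5, 2, 5, 1]. Does not match given h = [1, 3, 2, 3, 1].

Not verified. [1, 5, 1] * [1, 0, 1] = [1, 5, 2, 5, 1], which differs from [1, 3, 2, 3, 1] at index 1.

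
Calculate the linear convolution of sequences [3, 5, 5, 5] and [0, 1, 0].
y[0] = 3×0 = 0; y[1] = 3×1 + 5×0 = 3; y[2] = 3×0 + 5×1 + 5×0 = 5; y[3] = 5×0 + 5×1 + 5×0 = 5; y[4] = 5×0 + 5×1 = 5; y[5] = 5×0 = 0

[0, 3, 5, 5, 5, 0]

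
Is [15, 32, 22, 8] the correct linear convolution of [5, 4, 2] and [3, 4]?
Recompute linear convolution of [5, 4, 2] and [3, 4]: y[0] = 5×3 = 15; y[1] = 5×4 + 4×3 = 32; y[2] = 4×4 + 2×3 = 22; y[3] = 2×4 = 8 → [15, 32, 22, 8]. Given [15, 32, 22, 8] matches, so answer: Yes

Yes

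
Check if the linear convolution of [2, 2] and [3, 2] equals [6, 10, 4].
Recompute linear convolution of [2, 2] and [3, 2]: y[0] = 2×3 = 6; y[1] = 2×2 + 2×3 = 10; y[2] = 2×2 = 4 → [6, 10, 4]. Given [6, 10, 4] matches, so answer: Yes

Yes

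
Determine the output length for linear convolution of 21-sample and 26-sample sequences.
Linear/full convolution length: m + n - 1 = 21 + 26 - 1 = 46

46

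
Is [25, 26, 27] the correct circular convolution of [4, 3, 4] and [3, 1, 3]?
Recompute circular convolution of [4, 3, 4] and [3, 1, 3]: y[0] = 4×3 + 3×3 + 4×1 = 25; y[1] = 4×1 + 3×3 + 4×3 = 25; y[2] = 4×3 + 3×1 + 4×3 = 27 → [25, 25, 27]. Compare to given [25, 26, 27]: they differ at index 1: given 26, correct 25, so answer: No

No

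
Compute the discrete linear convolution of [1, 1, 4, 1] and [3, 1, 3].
y[0] = 1×3 = 3; y[1] = 1×1 + 1×3 = 4; y[2] = 1×3 + 1×1 + 4×3 = 16; y[3] = 1×3 + 4×1 + 1×3 = 10; y[4] = 4×3 + 1×1 = 13; y[5] = 1×3 = 3

[3, 4, 16, 10, 13, 3]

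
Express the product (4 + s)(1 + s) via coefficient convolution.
Ascending coefficients: a = [4, 1], b = [1, 1]. c[0] = 4×1 = 4; c[1] = 4×1 + 1×1 = 5; c[2] = 1×1 = 1. Result coefficients: [4, 5, 1] → 4 + 5s + s^2

4 + 5s + s^2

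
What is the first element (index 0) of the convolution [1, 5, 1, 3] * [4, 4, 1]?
Use y[k] = Σ_i a[i]·b[k-i] at k=0. y[0] = 1×4 = 4

4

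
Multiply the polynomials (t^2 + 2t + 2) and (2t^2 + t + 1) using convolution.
Ascending coefficients: a = [2, 2, 1], b = [1, 1, 2]. c[0] = 2×1 = 2; c[1] = 2×1 + 2×1 = 4; c[2] = 2×2 + 2×1 + 1×1 = 7; c[3] = 2×2 + 1×1 = 5; c[4] = 1×2 = 2. Result coefficients: [2, 4, 7, 5, 2] → 2t^4 + 5t^3 + 7t^2 + 4t + 2

2t^4 + 5t^3 + 7t^2 + 4t + 2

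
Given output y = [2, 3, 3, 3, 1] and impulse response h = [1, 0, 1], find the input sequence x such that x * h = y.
Deconvolve y=[2, 3, 3, 3, 1] by h=[1, 0, 1]. Since h[0]=1, solve forward: x[0] = y[0] / 1 = 2; x[1] = (y[1] - 2×0) / 1 = 3; x[2] = (y[2] - 3×0 - 2×1) / 1 = 1. So x = [2, 3, 1]. Check by forward convolution: y[0] = 2×1 = 2; y[1] = 2×0 + 3×1 = 3; y[2] = 2×1 + 3×0 + 1×1 = 3; y[3] = 3×1 + 1×0 = 3; y[4] = 1×1 = 1

[2, 3, 1]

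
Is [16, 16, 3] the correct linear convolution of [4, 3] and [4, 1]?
Recompute linear convolution of [4, 3] and [4, 1]: y[0] = 4×4 = 16; y[1] = 4×1 + 3×4 = 16; y[2] = 3×1 = 3 → [16, 16, 3]. Given [16, 16, 3] matches, so answer: Yes

Yes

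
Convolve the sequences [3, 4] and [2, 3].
y[0] = 3×2 = 6; y[1] = 3×3 + 4×2 = 17; y[2] = 4×3 = 12

[6, 17, 12]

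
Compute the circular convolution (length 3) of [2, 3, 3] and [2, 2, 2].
Use y[k] = Σ_j f[j]·g[(k-j) mod 3]. y[0] = 2×2 + 3×2 + 3×2 = 16; y[1] = 2×2 + 3×2 + 3×2 = 16; y[2] = 2×2 + 3×2 + 3×2 = 16. Result: [16, 16, 16]

[16, 16, 16]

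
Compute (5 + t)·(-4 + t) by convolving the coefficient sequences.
Ascending coefficients: a = [5, 1], b = [-4, 1]. c[0] = 5×-4 = -20; c[1] = 5×1 + 1×-4 = 1; c[2] = 1×1 = 1. Result coefficients: [-20, 1, 1] → -20 + t + t^2

-20 + t + t^2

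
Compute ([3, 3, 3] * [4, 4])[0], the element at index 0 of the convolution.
Use y[k] = Σ_i a[i]·b[k-i] at k=0. y[0] = 3×4 = 12

12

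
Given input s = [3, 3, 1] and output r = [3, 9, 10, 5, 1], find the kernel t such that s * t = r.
Output length 5 = len(s) + len(t) - 1 ⇒ len(t) = 3. Solve t forward using t[k] = (r[k] - Σ_{i≥1} s[i]·t[k-i]) / s[0]: t[0] = r[0] / s[0] = 3 / 3 = 1; t[1] = (r[1] - 3×1) / s[0] = (9 - 3×1) / 3 = 2; t[2] = (r[2] - 3×2 - 1×1) / s[0] = (10 - 3×2 - 1×1) / 3 = 1. So t = [1, 2, 1]. Forward-check [3, 3, 1] * [1, 2, 1]: r[0] = 3×1 = 3; r[1] = 3×2 + 3×1 = 9; r[2] = 3×1 + 3×2 + 1×1 = 10; r[3] = 3×1 + 1×2 = 5; r[4] = 1×1 = 1 → [3, 9, 10, 5, 1] ✓

[1, 2, 1]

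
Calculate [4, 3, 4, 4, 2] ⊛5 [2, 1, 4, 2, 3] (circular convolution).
Use y[k] = Σ_j f[j]·g[(k-j) mod 5]. y[0] = 4×2 + 3×3 + 4×2 + 4×4 + 2×1 = 43; y[1] = 4×1 + 3×2 + 4×3 + 4×2 + 2×4 = 38; y[2] = 4×4 + 3×1 + 4×2 + 4×3 + 2×2 = 43; y[3] = 4×2 + 3×4 + 4×1 + 4×2 + 2×3 = 38; y[4] = 4×3 + 3×2 + 4×4 + 4×1 + 2×2 = 42. Result: [43, 38, 43, 38, 42]

[43, 38, 43, 38, 42]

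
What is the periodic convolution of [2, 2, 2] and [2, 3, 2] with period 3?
Use y[k] = Σ_j f[j]·g[(k-j) mod 3]. y[0] = 2×2 + 2×2 + 2×3 = 14; y[1] = 2×3 + 2×2 + 2×2 = 14; y[2] = 2×2 + 2×3 + 2×2 = 14. Result: [14, 14, 14]

[14, 14, 14]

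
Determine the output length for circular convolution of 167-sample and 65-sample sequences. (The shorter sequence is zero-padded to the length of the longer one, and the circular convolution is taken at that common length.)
Circular convolution (zero-padding the shorter input) has length max(m, n) = max(167, 65) = 167

167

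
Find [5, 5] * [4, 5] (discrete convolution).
y[0] = 5×4 = 20; y[1] = 5×5 + 5×4 = 45; y[2] = 5×5 = 25

[20, 45, 25]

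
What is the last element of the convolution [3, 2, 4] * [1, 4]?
Use y[k] = Σ_i a[i]·b[k-i] at k=3. y[3] = 4×4 = 16

16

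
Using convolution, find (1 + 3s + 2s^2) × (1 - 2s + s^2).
Ascending coefficients: a = [1, 3, 2], b = [1, -2, 1]. c[0] = 1×1 = 1; c[1] = 1×-2 + 3×1 = 1; c[2] = 1×1 + 3×-2 + 2×1 = -3; c[3] = 3×1 + 2×-2 = -1; c[4] = 2×1 = 2. Result coefficients: [1, 1, -3, -1, 2] → 1 + s - 3s^2 - s^3 + 2s^4

1 + s - 3s^2 - s^3 + 2s^4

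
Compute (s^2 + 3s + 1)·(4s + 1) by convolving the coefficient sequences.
Ascending coefficients: a = [1, 3, 1], b = [1, 4]. c[0] = 1×1 = 1; c[1] = 1×4 + 3×1 = 7; c[2] = 3×4 + 1×1 = 13; c[3] = 1×4 = 4. Result coefficients: [1, 7, 13, 4] → 4s^3 + 13s^2 + 7s + 1

4s^3 + 13s^2 + 7s + 1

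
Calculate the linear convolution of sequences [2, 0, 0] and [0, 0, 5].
y[0] = 2×0 = 0; y[1] = 2×0 + 0×0 = 0; y[2] = 2×5 + 0×0 + 0×0 = 10; y[3] = 0×5 + 0×0 = 0; y[4] = 0×5 = 0

[0, 0, 10, 0, 0]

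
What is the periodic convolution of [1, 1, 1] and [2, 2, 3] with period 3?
Use y[k] = Σ_j u[j]·v[(k-j) mod 3]. y[0] = 1×2 + 1×3 + 1×2 = 7; y[1] = 1×2 + 1×2 + 1×3 = 7; y[2] = 1×3 + 1×2 + 1×2 = 7. Result: [7, 7, 7]

[7, 7, 7]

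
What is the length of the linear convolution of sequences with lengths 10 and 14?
Linear/full convolution length: m + n - 1 = 10 + 14 - 1 = 23

23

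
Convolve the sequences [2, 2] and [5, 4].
y[0] = 2×5 = 10; y[1] = 2×4 + 2×5 = 18; y[2] = 2×4 = 8

[10, 18, 8]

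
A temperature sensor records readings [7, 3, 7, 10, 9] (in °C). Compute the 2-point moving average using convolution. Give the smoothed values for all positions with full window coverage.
2-point moving average kernel = [1, 1]. Apply in 'valid' mode (full window coverage): avg[0] = (7 + 3) / 2 = 5.0; avg[1] = (3 + 7) / 2 = 5.0; avg[2] = (7 + 10) / 2 = 8.5; avg[3] = (10 + 9) / 2 = 9.5. Smoothed values: [5.0, 5.0, 8.5, 9.5]

[5.0, 5.0, 8.5, 9.5]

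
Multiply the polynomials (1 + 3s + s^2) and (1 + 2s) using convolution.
Ascending coefficients: a = [1, 3, 1], b = [1, 2]. c[0] = 1×1 = 1; c[1] = 1×2 + 3×1 = 5; c[2] = 3×2 + 1×1 = 7; c[3] = 1×2 = 2. Result coefficients: [1, 5, 7, 2] → 1 + 5s + 7s^2 + 2s^3

1 + 5s + 7s^2 + 2s^3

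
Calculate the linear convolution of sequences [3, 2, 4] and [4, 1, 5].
y[0] = 3×4 = 12; y[1] = 3×1 + 2×4 = 11; y[2] = 3×5 + 2×1 + 4×4 = 33; y[3] = 2×5 + 4×1 = 14; y[4] = 4×5 = 20

[12, 11, 33, 14, 20]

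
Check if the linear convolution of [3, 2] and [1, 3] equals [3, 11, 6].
Recompute linear convolution of [3, 2] and [1, 3]: y[0] = 3×1 = 3; y[1] = 3×3 + 2×1 = 11; y[2] = 2×3 = 6 → [3, 11, 6]. Given [3, 11, 6] matches, so answer: Yes

Yes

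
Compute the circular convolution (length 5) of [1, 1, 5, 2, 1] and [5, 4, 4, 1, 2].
Use y[k] = Σ_j s[j]·t[(k-j) mod 5]. y[0] = 1×5 + 1×2 + 5×1 + 2×4 + 1×4 = 24; y[1] = 1×4 + 1×5 + 5×2 + 2×1 + 1×4 = 25; y[2] = 1×4 + 1×4 + 5×5 + 2×2 + 1×1 = 38; y[3] = 1×1 + 1×4 + 5×4 + 2×5 + 1×2 = 37; y[4] = 1×2 + 1×1 + 5×4 + 2×4 + 1×5 = 36. Result: [24, 25, 38, 37, 36]

[24, 25, 38, 37, 36]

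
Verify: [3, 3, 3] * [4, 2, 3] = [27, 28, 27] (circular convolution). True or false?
Recompute circular convolution of [3, 3, 3] and [4, 2, 3]: y[0] = 3×4 + 3×3 + 3×2 = 27; y[1] = 3×2 + 3×4 + 3×3 = 27; y[2] = 3×3 + 3×2 + 3×4 = 27 → [27, 27, 27]. Compare to given [27, 28, 27]: they differ at index 1: given 28, correct 27, so answer: No

No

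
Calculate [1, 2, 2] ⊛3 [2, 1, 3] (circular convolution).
Use y[k] = Σ_j f[j]·g[(k-j) mod 3]. y[0] = 1×2 + 2×3 + 2×1 = 10; y[1] = 1×1 + 2×2 + 2×3 = 11; y[2] = 1×3 + 2×1 + 2×2 = 9. Result: [10, 11, 9]

[10, 11, 9]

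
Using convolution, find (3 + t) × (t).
Ascending coefficients: a = [3, 1], b = [0, 1]. c[0] = 3×0 = 0; c[1] = 3×1 + 1×0 = 3; c[2] = 1×1 = 1. Result coefficients: [0, 3, 1] → 3t + t^2

3t + t^2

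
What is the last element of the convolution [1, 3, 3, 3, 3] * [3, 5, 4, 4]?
Use y[k] = Σ_i a[i]·b[k-i] at k=7. y[7] = 3×4 = 12

12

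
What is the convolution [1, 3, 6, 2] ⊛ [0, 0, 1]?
y[0] = 1×0 = 0; y[1] = 1×0 + 3×0 = 0; y[2] = 1×1 + 3×0 + 6×0 = 1; y[3] = 3×1 + 6×0 + 2×0 = 3; y[4] = 6×1 + 2×0 = 6; y[5] = 2×1 = 2

[0, 0, 1, 3, 6, 2]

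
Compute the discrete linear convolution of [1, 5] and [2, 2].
y[0] = 1×2 = 2; y[1] = 1×2 + 5×2 = 12; y[2] = 5×2 = 10

[2, 12, 10]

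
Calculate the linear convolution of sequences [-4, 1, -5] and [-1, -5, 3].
y[0] = -4×-1 = 4; y[1] = -4×-5 + 1×-1 = 19; y[2] = -4×3 + 1×-5 + -5×-1 = -12; y[3] = 1×3 + -5×-5 = 28; y[4] = -5×3 = -15

[4, 19, -12, 28, -15]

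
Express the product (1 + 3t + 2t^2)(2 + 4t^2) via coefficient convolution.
Ascending coefficients: a = [1, 3, 2], b = [2, 0, 4]. c[0] = 1×2 = 2; c[1] = 1×0 + 3×2 = 6; c[2] = 1×4 + 3×0 + 2×2 = 8; c[3] = 3×4 + 2×0 = 12; c[4] = 2×4 = 8. Result coefficients: [2, 6, 8, 12, 8] → 2 + 6t + 8t^2 + 12t^3 + 8t^4

2 + 6t + 8t^2 + 12t^3 + 8t^4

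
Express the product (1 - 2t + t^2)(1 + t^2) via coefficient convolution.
Ascending coefficients: a = [1, -2, 1], b = [1, 0, 1]. c[0] = 1×1 = 1; c[1] = 1×0 + -2×1 = -2; c[2] = 1×1 + -2×0 + 1×1 = 2; c[3] = -2×1 + 1×0 = -2; c[4] = 1×1 = 1. Result coefficients: [1, -2, 2, -2, 1] → 1 - 2t + 2t^2 - 2t^3 + t^4

1 - 2t + 2t^2 - 2t^3 + t^4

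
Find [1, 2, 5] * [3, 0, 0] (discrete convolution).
y[0] = 1×3 = 3; y[1] = 1×0 + 2×3 = 6; y[2] = 1×0 + 2×0 + 5×3 = 15; y[3] = 2×0 + 5×0 = 0; y[4] = 5×0 = 0

[3, 6, 15, 0, 0]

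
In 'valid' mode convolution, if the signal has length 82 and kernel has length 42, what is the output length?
'Valid' mode counts only positions where the kernel fully overlaps the signal: m - n + 1 = 82 - 42 + 1 = 41

41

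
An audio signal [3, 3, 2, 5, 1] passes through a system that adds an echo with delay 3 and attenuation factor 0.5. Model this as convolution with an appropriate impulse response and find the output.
Direct-path + delayed-attenuated-path model → impulse response h = [1, 0, 0, 0.5] (1 at lag 0, 0.5 at lag 3). Output y[n] = x[n] + 0.5·x[n - 3] (with x[n] = 0 outside 0..4): y[0] = 3 + 0.5×0 = 3; y[1] = 3 + 0.5×0 = 3; y[2] = 2 + 0.5×0 = 2; y[3] = 5 + 0.5×3 = 6.5; y[4] = 1 + 0.5×3 = 2.5; y[5] = 0 + 0.5×2 = 1.0; y[6] = 0 + 0.5×5 = 2.5; y[7] = 0 + 0.5×1 = 0.5. So y = [3, 3, 2, 6.5, 2.5, 1.0, 2.5, 0.5]

[3, 3, 2, 6.5, 2.5, 1.0, 2.5, 0.5]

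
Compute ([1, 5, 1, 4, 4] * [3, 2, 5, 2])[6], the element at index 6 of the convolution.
Use y[k] = Σ_i a[i]·b[k-i] at k=6. y[6] = 4×2 + 4×5 = 28

28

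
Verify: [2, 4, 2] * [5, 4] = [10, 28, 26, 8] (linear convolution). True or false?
Recompute linear convolution of [2, 4, 2] and [5, 4]: y[0] = 2×5 = 10; y[1] = 2×4 + 4×5 = 28; y[2] = 4×4 + 2×5 = 26; y[3] = 2×4 = 8 → [10, 28, 26, 8]. Given [10, 28, 26, 8] matches, so answer: Yes

Yes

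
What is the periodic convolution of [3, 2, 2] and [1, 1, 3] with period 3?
Use y[k] = Σ_j f[j]·g[(k-j) mod 3]. y[0] = 3×1 + 2×3 + 2×1 = 11; y[1] = 3×1 + 2×1 + 2×3 = 11; y[2] = 3×3 + 2×1 + 2×1 = 13. Result: [11, 11, 13]

[11, 11, 13]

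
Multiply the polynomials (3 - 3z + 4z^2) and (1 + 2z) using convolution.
Ascending coefficients: a = [3, -3, 4], b = [1, 2]. c[0] = 3×1 = 3; c[1] = 3×2 + -3×1 = 3; c[2] = -3×2 + 4×1 = -2; c[3] = 4×2 = 8. Result coefficients: [3, 3, -2, 8] → 3 + 3z - 2z^2 + 8z^3

3 + 3z - 2z^2 + 8z^3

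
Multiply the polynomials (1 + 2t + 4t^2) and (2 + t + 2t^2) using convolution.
Ascending coefficients: a = [1, 2, 4], b = [2, 1, 2]. c[0] = 1×2 = 2; c[1] = 1×1 + 2×2 = 5; c[2] = 1×2 + 2×1 + 4×2 = 12; c[3] = 2×2 + 4×1 = 8; c[4] = 4×2 = 8. Result coefficients: [2, 5, 12, 8, 8] → 2 + 5t + 12t^2 + 8t^3 + 8t^4

2 + 5t + 12t^2 + 8t^3 + 8t^4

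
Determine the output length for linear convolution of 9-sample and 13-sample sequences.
Linear/full convolution length: m + n - 1 = 9 + 13 - 1 = 21

21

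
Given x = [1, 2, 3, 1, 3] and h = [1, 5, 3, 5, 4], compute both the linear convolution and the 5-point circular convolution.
Linear: y_lin[0] = 1×1 = 1; y_lin[1] = 1×5 + 2×1 = 7; y_lin[2] = 1×3 + 2×5 + 3×1 = 16; y_lin[3] = 1×5 + 2×3 + 3×5 + 1×1 = 27; y_lin[4] = 1×4 + 2×5 + 3×3 + 1×5 + 3×1 = 31; y_lin[5] = 2×4 + 3×5 + 1×3 + 3×5 = 41; y_lin[6] = 3×4 + 1×5 + 3×3 = 26; y_lin[7] = 1×4 + 3×5 = 19; y_lin[8] = 3×4 = 12 → [1, 7, 16, 27, 31, 41, 26, 19, 12]. Circular (length 5): y[0] = 1×1 + 2×4 + 3×5 + 1×3 + 3×5 = 42; y[1] = 1×5 + 2×1 + 3×4 + 1×5 + 3×3 = 33; y[2] = 1×3 + 2×5 + 3×1 + 1×4 + 3×5 = 35; y[3] = 1×5 + 2×3 + 3×5 + 1×1 + 3×4 = 39; y[4] = 1×4 + 2×5 + 3×3 + 1×5 + 3×1 = 31 → [42, 33, 35, 39, 31]

Linear: [1, 7, 16, 27, 31, 41, 26, 19, 12], Circular: [42, 33, 35, 39, 31]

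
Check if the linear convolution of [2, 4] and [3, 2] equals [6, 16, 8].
Recompute linear convolution of [2, 4] and [3, 2]: y[0] = 2×3 = 6; y[1] = 2×2 + 4×3 = 16; y[2] = 4×2 = 8 → [6, 16, 8]. Given [6, 16, 8] matches, so answer: Yes

Yes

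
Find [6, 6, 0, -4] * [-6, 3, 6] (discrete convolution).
y[0] = 6×-6 = -36; y[1] = 6×3 + 6×-6 = -18; y[2] = 6×6 + 6×3 + 0×-6 = 54; y[3] = 6×6 + 0×3 + -4×-6 = 60; y[4] = 0×6 + -4×3 = -12; y[5] = -4×6 = -24

[-36, -18, 54, 60, -12, -24]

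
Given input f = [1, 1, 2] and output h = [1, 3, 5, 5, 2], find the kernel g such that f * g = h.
Output length 5 = len(f) + len(g) - 1 ⇒ len(g) = 3. Solve g forward using g[k] = (h[k] - Σ_{i≥1} f[i]·g[k-i]) / f[0]: g[0] = h[0] / f[0] = 1 / 1 = 1; g[1] = (h[1] - 1×1) / f[0] = (3 - 1×1) / 1 = 2; g[2] = (h[2] - 1×2 - 2×1) / f[0] = (5 - 1×2 - 2×1) / 1 = 1. So g = [1, 2, 1]. Forward-check [1, 1, 2] * [1, 2, 1]: h[0] = 1×1 = 1; h[1] = 1×2 + 1×1 = 3; h[2] = 1×1 + 1×2 + 2×1 = 5; h[3] = 1×1 + 2×2 = 5; h[4] = 2×1 = 2 → [1, 3, 5, 5, 2] ✓

[1, 2, 1]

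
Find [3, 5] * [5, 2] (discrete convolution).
y[0] = 3×5 = 15; y[1] = 3×2 + 5×5 = 31; y[2] = 5×2 = 10

[15, 31, 10]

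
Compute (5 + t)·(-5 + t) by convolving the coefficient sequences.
Ascending coefficients: a = [5, 1], b = [-5, 1]. c[0] = 5×-5 = -25; c[1] = 5×1 + 1×-5 = 0; c[2] = 1×1 = 1. Result coefficients: [-25, 0, 1] → -25 + t^2

-25 + t^2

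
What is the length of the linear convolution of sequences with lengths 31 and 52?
Linear/full convolution length: m + n - 1 = 31 + 52 - 1 = 82

82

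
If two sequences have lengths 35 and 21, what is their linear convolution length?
Linear/full convolution length: m + n - 1 = 35 + 21 - 1 = 55

55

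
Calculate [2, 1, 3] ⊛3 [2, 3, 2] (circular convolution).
Use y[k] = Σ_j s[j]·t[(k-j) mod 3]. y[0] = 2×2 + 1×2 + 3×3 = 15; y[1] = 2×3 + 1×2 + 3×2 = 14; y[2] = 2×2 + 1×3 + 3×2 = 13. Result: [15, 14, 13]

[15, 14, 13]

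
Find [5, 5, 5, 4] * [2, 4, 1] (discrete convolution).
y[0] = 5×2 = 10; y[1] = 5×4 + 5×2 = 30; y[2] = 5×1 + 5×4 + 5×2 = 35; y[3] = 5×1 + 5×4 + 4×2 = 33; y[4] = 5×1 + 4×4 = 21; y[5] = 4×1 = 4

[10, 30, 35, 33, 21, 4]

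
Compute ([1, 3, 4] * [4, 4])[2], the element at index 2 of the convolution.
Use y[k] = Σ_i a[i]·b[k-i] at k=2. y[2] = 3×4 + 4×4 = 28

28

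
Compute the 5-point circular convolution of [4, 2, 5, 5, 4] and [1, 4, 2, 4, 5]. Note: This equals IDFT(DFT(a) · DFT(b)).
Either evaluate y[k] = Σ_j a[j]·b[(k-j) mod 5] directly, or use IDFT(DFT(a) · DFT(b)). y[0] = 4×1 + 2×5 + 5×4 + 5×2 + 4×4 = 60; y[1] = 4×4 + 2×1 + 5×5 + 5×4 + 4×2 = 71; y[2] = 4×2 + 2×4 + 5×1 + 5×5 + 4×4 = 62; y[3] = 4×4 + 2×2 + 5×4 + 5×1 + 4×5 = 65; y[4] = 4×5 + 2×4 + 5×2 + 5×4 + 4×1 = 62. Result: [60, 71, 62, 65, 62]

[60, 71, 62, 65, 62]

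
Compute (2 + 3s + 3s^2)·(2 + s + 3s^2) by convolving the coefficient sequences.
Ascending coefficients: a = [2, 3, 3], b = [2, 1, 3]. c[0] = 2×2 = 4; c[1] = 2×1 + 3×2 = 8; c[2] = 2×3 + 3×1 + 3×2 = 15; c[3] = 3×3 + 3×1 = 12; c[4] = 3×3 = 9. Result coefficients: [4, 8, 15, 12, 9] → 4 + 8s + 15s^2 + 12s^3 + 9s^4

4 + 8s + 15s^2 + 12s^3 + 9s^4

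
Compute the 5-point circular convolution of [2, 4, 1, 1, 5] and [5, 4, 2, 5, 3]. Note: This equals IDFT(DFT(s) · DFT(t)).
Either evaluate y[k] = Σ_j s[j]·t[(k-j) mod 5] directly, or use IDFT(DFT(s) · DFT(t)). y[0] = 2×5 + 4×3 + 1×5 + 1×2 + 5×4 = 49; y[1] = 2×4 + 4×5 + 1×3 + 1×5 + 5×2 = 46; y[2] = 2×2 + 4×4 + 1×5 + 1×3 + 5×5 = 53; y[3] = 2×5 + 4×2 + 1×4 + 1×5 + 5×3 = 42; y[4] = 2×3 + 4×5 + 1×2 + 1×4 + 5×5 = 57. Result: [49, 46, 53, 42, 57]

[49, 46, 53, 42, 57]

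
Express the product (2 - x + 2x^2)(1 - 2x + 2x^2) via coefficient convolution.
Ascending coefficients: a = [2, -1, 2], b = [1, -2, 2]. c[0] = 2×1 = 2; c[1] = 2×-2 + -1×1 = -5; c[2] = 2×2 + -1×-2 + 2×1 = 8; c[3] = -1×2 + 2×-2 = -6; c[4] = 2×2 = 4. Result coefficients: [2, -5, 8, -6, 4] → 2 - 5x + 8x^2 - 6x^3 + 4x^4

2 - 5x + 8x^2 - 6x^3 + 4x^4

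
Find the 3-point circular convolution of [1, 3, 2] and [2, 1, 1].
Use y[k] = Σ_j u[j]·v[(k-j) mod 3]. y[0] = 1×2 + 3×1 + 2×1 = 7; y[1] = 1×1 + 3×2 + 2×1 = 9; y[2] = 1×1 + 3×1 + 2×2 = 8. Result: [7, 9, 8]

[7, 9, 8]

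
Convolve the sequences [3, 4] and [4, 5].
y[0] = 3×4 = 12; y[1] = 3×5 + 4×4 = 31; y[2] = 4×5 = 20

[12, 31, 20]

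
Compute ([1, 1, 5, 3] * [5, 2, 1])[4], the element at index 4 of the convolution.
Use y[k] = Σ_i a[i]·b[k-i] at k=4. y[4] = 5×1 + 3×2 = 11

11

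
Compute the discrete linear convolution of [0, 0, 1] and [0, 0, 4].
y[0] = 0×0 = 0; y[1] = 0×0 + 0×0 = 0; y[2] = 0×4 + 0×0 + 1×0 = 0; y[3] = 0×4 + 1×0 = 0; y[4] = 1×4 = 4

[0, 0, 0, 0, 4]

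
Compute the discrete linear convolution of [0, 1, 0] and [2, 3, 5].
y[0] = 0×2 = 0; y[1] = 0×3 + 1×2 = 2; y[2] = 0×5 + 1×3 + 0×2 = 3; y[3] = 1×5 + 0×3 = 5; y[4] = 0×5 = 0

[0, 2, 3, 5, 0]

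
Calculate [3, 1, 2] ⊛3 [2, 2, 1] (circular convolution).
Use y[k] = Σ_j f[j]·g[(k-j) mod 3]. y[0] = 3×2 + 1×1 + 2×2 = 11; y[1] = 3×2 + 1×2 + 2×1 = 10; y[2] = 3×1 + 1×2 + 2×2 = 9. Result: [11, 10, 9]

[11, 10, 9]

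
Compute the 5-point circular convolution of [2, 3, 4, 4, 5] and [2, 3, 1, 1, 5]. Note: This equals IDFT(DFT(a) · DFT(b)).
Either evaluate y[k] = Σ_j a[j]·b[(k-j) mod 5] directly, or use IDFT(DFT(a) · DFT(b)). y[0] = 2×2 + 3×5 + 4×1 + 4×1 + 5×3 = 42; y[1] = 2×3 + 3×2 + 4×5 + 4×1 + 5×1 = 41; y[2] = 2×1 + 3×3 + 4×2 + 4×5 + 5×1 = 44; y[3] = 2×1 + 3×1 + 4×3 + 4×2 + 5×5 = 50; y[4] = 2×5 + 3×1 + 4×1 + 4×3 + 5×2 = 39. Result: [42, 41, 44, 50, 39]

[42, 41, 44, 50, 39]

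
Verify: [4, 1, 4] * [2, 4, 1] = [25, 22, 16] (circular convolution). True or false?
Recompute circular convolution of [4, 1, 4] and [2, 4, 1]: y[0] = 4×2 + 1×1 + 4×4 = 25; y[1] = 4×4 + 1×2 + 4×1 = 22; y[2] = 4×1 + 1×4 + 4×2 = 16 → [25, 22, 16]. Given [25, 22, 16] matches, so answer: Yes

Yes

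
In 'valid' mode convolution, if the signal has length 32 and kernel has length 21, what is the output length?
'Valid' mode counts only positions where the kernel fully overlaps the signal: m - n + 1 = 32 - 21 + 1 = 12

12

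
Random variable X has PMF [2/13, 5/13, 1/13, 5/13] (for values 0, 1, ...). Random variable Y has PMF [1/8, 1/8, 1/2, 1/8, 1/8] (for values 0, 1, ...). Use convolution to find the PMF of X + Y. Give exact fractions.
P(X+Y=k) = Σ_i P(X=i)·P(Y=k-i) — a convolution of [2/13, 5/13, 1/13, 5/13] and [1/8, 1/8, 1/2, 1/8, 1/8]. P(X+Y=0) = (2/13)×(1/8) = 1/52; P(X+Y=1) = (2/13)×(1/8) + (5/13)×(1/8) = 1/52 + 5/104 = 7/104; P(X+Y=2) = (2/13)×(1/2) + (5/13)×(1/8) + (1/13)×(1/8) = 1/13 + 5/104 + 1/104 = 7/52; P(X+Y=3) = (2/13)×(1/8) + (5/13)×(1/2) + (1/13)×(1/8) + (5/13)×(1/8) = 1/52 + 5/26 + 1/104 + 5/104 = 7/26; P(X+Y=4) = (2/13)×(1/8) + (5/13)×(1/8) + (1/13)×(1/2) + (5/13)×(1/8) = 1/52 + 5/104 + 1/26 + 5/104 = 2/13; P(X+Y=5) = (5/13)×(1/8) + (1/13)×(1/8) + (5/13)×(1/2) = 5/104 + 1/104 + 5/26 = 1/4; P(X+Y=6) = (1/13)×(1/8) + (5/13)×(1/8) = 1/104 + 5/104 = 3/52; P(X+Y=7) = (5/13)×(1/8) = 5/104. PMF: [1/52, 7/104, 7/52, 7/26, 2/13, 1/4, 3/52, 5/104] (sums to 1 ✓)

[1/52, 7/104, 7/52, 7/26, 2/13, 1/4, 3/52, 5/104]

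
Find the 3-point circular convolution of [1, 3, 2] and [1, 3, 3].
Use y[k] = Σ_j s[j]·t[(k-j) mod 3]. y[0] = 1×1 + 3×3 + 2×3 = 16; y[1] = 1×3 + 3×1 + 2×3 = 12; y[2] = 1×3 + 3×3 + 2×1 = 14. Result: [16, 12, 14]

[16, 12, 14]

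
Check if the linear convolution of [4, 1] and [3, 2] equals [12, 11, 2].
Recompute linear convolution of [4, 1] and [3, 2]: y[0] = 4×3 = 12; y[1] = 4×2 + 1×3 = 11; y[2] = 1×2 = 2 → [12, 11, 2]. Given [12, 11, 2] matches, so answer: Yes

Yes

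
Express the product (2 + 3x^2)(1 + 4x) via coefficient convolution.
Ascending coefficients: a = [2, 0, 3], b = [1, 4]. c[0] = 2×1 = 2; c[1] = 2×4 + 0×1 = 8; c[2] = 0×4 + 3×1 = 3; c[3] = 3×4 = 12. Result coefficients: [2, 8, 3, 12] → 2 + 8x + 3x^2 + 12x^3

2 + 8x + 3x^2 + 12x^3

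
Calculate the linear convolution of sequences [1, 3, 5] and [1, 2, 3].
y[0] = 1×1 = 1; y[1] = 1×2 + 3×1 = 5; y[2] = 1×3 + 3×2 + 5×1 = 14; y[3] = 3×3 + 5×2 = 19; y[4] = 5×3 = 15

[1, 5, 14, 19, 15]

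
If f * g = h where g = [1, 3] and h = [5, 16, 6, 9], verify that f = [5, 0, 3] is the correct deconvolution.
Forward-compute [5, 0, 3] * [1, 3]: h[0] = 5×1 = 5; h[1] = 5×3 + 0×1 = 15; h[2] = 0×3 + 3×1 = 3; h[3] = 3×3 = 9 → [5, 15, 3, 9]. Does not match given h = [5, 16, 6, 9].

Not verified. [5, 0, 3] * [1, 3] = [5, 15, 3, 9], which differs from [5, 16, 6, 9] at index 1.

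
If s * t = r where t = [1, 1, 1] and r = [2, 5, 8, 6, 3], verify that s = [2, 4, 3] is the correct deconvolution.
Forward-compute [2, 4, 3] * [1, 1, 1]: r[0] = 2×1 = 2; r[1] = 2×1 + 4×1 = 6; r[2] = 2×1 + 4×1 + 3×1 = 9; r[3] = 4×1 + 3×1 = 7; r[4] = 3×1 = 3 → [2, 6, 9, 7, 3]. Does not match given r = [2, 5, 8, 6, 3].

Not verified. [2, 4, 3] * [1, 1, 1] = [2, 6, 9, 7, 3], which differs from [2, 5, 8, 6, 3] at index 1.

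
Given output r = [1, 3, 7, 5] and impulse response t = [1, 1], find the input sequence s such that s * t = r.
Deconvolve r=[1, 3, 7, 5] by t=[1, 1]. Since t[0]=1, solve forward: s[0] = r[0] / 1 = 1; s[1] = (r[1] - 1×1) / 1 = 2; s[2] = (r[2] - 2×1) / 1 = 5. So s = [1, 2, 5]. Check by forward convolution: r[0] = 1×1 = 1; r[1] = 1×1 + 2×1 = 3; r[2] = 2×1 + 5×1 = 7; r[3] = 5×1 = 5

[1, 2, 5]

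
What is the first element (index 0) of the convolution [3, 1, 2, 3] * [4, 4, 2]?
Use y[k] = Σ_i a[i]·b[k-i] at k=0. y[0] = 3×4 = 12

12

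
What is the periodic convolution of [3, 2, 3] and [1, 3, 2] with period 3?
Use y[k] = Σ_j a[j]·b[(k-j) mod 3]. y[0] = 3×1 + 2×2 + 3×3 = 16; y[1] = 3×3 + 2×1 + 3×2 = 17; y[2] = 3×2 + 2×3 + 3×1 = 15. Result: [16, 17, 15]

[16, 17, 15]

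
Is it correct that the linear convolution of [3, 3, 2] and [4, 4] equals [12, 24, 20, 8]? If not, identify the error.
Recompute linear convolution of [3, 3, 2] and [4, 4]: y[0] = 3×4 = 12; y[1] = 3×4 + 3×4 = 24; y[2] = 3×4 + 2×4 = 20; y[3] = 2×4 = 8 → [12, 24, 20, 8]. Given [12, 24, 20, 8] matches, so answer: Yes

Yes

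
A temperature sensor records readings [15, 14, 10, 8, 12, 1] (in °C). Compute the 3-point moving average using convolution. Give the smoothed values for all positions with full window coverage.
3-point moving average kernel = [1, 1, 1]. Apply in 'valid' mode (full window coverage): avg[0] = (15 + 14 + 10) / 3 = 13.0; avg[1] = (14 + 10 + 8) / 3 = 10.67; avg[2] = (10 + 8 + 12) / 3 = 10.0; avg[3] = (8 + 12 + 1) / 3 = 7.0. Smoothed values: [13.0, 10.67, 10.0, 7.0]

[13.0, 10.67, 10.0, 7.0]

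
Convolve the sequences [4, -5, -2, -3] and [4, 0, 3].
y[0] = 4×4 = 16; y[1] = 4×0 + -5×4 = -20; y[2] = 4×3 + -5×0 + -2×4 = 4; y[3] = -5×3 + -2×0 + -3×4 = -27; y[4] = -2×3 + -3×0 = -6; y[5] = -3×3 = -9

[16, -20, 4, -27, -6, -9]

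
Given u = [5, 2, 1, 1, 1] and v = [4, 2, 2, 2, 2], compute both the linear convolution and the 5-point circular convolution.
Linear: y_lin[0] = 5×4 = 20; y_lin[1] = 5×2 + 2×4 = 18; y_lin[2] = 5×2 + 2×2 + 1×4 = 18; y_lin[3] = 5×2 + 2×2 + 1×2 + 1×4 = 20; y_lin[4] = 5×2 + 2×2 + 1×2 + 1×2 + 1×4 = 22; y_lin[5] = 2×2 + 1×2 + 1×2 + 1×2 = 10; y_lin[6] = 1×2 + 1×2 + 1×2 = 6; y_lin[7] = 1×2 + 1×2 = 4; y_lin[8] = 1×2 = 2 → [20, 18, 18, 20, 22, 10, 6, 4, 2]. Circular (length 5): y[0] = 5×4 + 2×2 + 1×2 + 1×2 + 1×2 = 30; y[1] = 5×2 + 2×4 + 1×2 + 1×2 + 1×2 = 24; y[2] = 5×2 + 2×2 + 1×4 + 1×2 + 1×2 = 22; y[3] = 5×2 + 2×2 + 1×2 + 1×4 + 1×2 = 22; y[4] = 5×2 + 2×2 + 1×2 + 1×2 + 1×4 = 22 → [30, 24, 22, 22, 22]

Linear: [20, 18, 18, 20, 22, 10, 6, 4, 2], Circular: [30, 24, 22, 22, 22]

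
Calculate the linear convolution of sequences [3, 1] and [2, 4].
y[0] = 3×2 = 6; y[1] = 3×4 + 1×2 = 14; y[2] = 1×4 = 4

[6, 14, 4]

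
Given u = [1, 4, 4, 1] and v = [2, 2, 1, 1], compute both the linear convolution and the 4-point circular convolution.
Linear: y_lin[0] = 1×2 = 2; y_lin[1] = 1×2 + 4×2 = 10; y_lin[2] = 1×1 + 4×2 + 4×2 = 17; y_lin[3] = 1×1 + 4×1 + 4×2 + 1×2 = 15; y_lin[4] = 4×1 + 4×1 + 1×2 = 10; y_lin[5] = 4×1 + 1×1 = 5; y_lin[6] = 1×1 = 1 → [2, 10, 17, 15, 10, 5, 1]. Circular (length 4): y[0] = 1×2 + 4×1 + 4×1 + 1×2 = 12; y[1] = 1×2 + 4×2 + 4×1 + 1×1 = 15; y[2] = 1×1 + 4×2 + 4×2 + 1×1 = 18; y[3] = 1×1 + 4×1 + 4×2 + 1×2 = 15 → [12, 15, 18, 15]

Linear: [2, 10, 17, 15, 10, 5, 1], Circular: [12, 15, 18, 15]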